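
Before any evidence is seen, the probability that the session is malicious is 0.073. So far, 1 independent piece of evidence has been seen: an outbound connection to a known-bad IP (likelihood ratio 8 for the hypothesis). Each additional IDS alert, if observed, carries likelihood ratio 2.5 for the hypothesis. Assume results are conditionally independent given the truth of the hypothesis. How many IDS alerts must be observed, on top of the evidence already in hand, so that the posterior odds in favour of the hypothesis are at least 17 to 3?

Prior odds = 0.073/0.927 = 73/927.
Bayes factor of the evidence already in hand = 8.
Odds after that evidence = (73/927) × 8 = 584/927.
Target odds = 17/3.
Need 2.5ⁿ ≥ 17/3 ÷ (584/927) = 5253/584.
2.5² = 6.25 falls short of 5253/584 but 2.5³ = 15.625 reaches it, so n = 3.

3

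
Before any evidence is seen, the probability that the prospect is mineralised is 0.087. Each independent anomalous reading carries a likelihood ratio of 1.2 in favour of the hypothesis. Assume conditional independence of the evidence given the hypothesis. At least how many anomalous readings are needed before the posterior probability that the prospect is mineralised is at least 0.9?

Prior odds = 0.087/0.913 = 87/913.
Likelihood ratio per anomalous reading = 1.2.
Target posterior odds = 0.9/0.1 = 9.
Require 1.2ⁿ ≥ 9 ÷ (87/913) = 2739/29.
1.2²⁴ ≈79.4968 falls short of 2739/29 but 1.2²⁵ ≈95.3962 reaches it, so n = 25.

25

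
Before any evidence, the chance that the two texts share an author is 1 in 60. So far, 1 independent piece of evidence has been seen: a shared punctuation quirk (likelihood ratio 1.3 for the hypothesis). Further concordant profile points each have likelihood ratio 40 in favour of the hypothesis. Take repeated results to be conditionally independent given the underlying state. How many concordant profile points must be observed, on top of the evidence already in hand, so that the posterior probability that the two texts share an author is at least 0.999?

3

Prior odds = (1/60)/(59/60) = 1/59.
Bayes factor of the evidence already in hand = 1.3.
Odds after that evidence = (1/59) × 1.3 = 13/590.
Target odds = 0.999/0.001 = 999.
Need 40ⁿ ≥ 999 ÷ (13/590) = 589410/13.
40² = 1600 falls short of 589410/13 but 40³ = 64000 reaches it, so n = 3.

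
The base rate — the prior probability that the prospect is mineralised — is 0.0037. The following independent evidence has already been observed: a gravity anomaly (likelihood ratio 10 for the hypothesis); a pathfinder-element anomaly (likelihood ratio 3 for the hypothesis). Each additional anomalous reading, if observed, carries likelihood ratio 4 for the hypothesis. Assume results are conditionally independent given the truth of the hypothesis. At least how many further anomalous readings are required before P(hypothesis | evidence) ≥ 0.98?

Prior odds = 0.0037/0.9963 = 37/9963.
Combined Bayes factor of the evidence already in hand = 10 × 3 = 30.
Odds after that evidence = (37/9963) × 30 = 370/3321.
Target odds = 0.98/0.02 = 49.
Need 4ⁿ ≥ 49 ÷ (370/3321) = 162729/370.
4⁴ = 256 falls short of 162729/370 but 4⁵ = 1024 reaches it, so n = 5.

5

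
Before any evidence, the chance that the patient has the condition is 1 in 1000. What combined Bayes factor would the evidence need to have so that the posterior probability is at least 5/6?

Prior odds = 0.001/0.999 = 1/999.
Target odds = (5/6)/(1/6) = 5.
Required Bayes factor = 5 ÷ (1/999) = 4995.

4995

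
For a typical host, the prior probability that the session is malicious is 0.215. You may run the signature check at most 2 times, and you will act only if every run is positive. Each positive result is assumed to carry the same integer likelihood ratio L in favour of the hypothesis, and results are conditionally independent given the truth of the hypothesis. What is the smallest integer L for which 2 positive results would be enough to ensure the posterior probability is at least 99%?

Prior odds = 0.215/0.785 = 43/157.
Target odds = 0.99/0.01 = 99.
Need L² ≥ 99 ÷ (43/157) = 15543/43.
19² = 361 < 15543/43 ≤ 400 = 20², so L = 20.

20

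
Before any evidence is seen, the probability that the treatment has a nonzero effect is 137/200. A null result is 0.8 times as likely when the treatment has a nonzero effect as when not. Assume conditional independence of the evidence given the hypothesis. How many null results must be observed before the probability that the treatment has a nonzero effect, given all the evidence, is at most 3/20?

12

Prior odds = 0.685/0.315 = 137/63.
Likelihood ratio per null result = 0.8.
Target odds: 0.15 ÷ 0.85 = 3/17.
Require 0.8ⁿ ≤ 3/17 ÷ (137/63) = 189/2329.
0.8¹¹ = 4194304/48828125 is still above 189/2329 but 0.8¹² = 16777216/244140625 is at or below it, so n = 12.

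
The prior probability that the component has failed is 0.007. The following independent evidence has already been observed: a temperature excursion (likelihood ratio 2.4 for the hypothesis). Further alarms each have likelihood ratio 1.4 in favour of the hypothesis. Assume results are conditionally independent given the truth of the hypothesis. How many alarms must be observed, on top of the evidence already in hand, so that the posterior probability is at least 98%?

24

Prior odds = 0.007/0.993 = 7/993.
Bayes factor of the evidence already in hand = 2.4.
Odds after that evidence = (7/993) × 2.4 = 28/1655.
Target odds = 0.98/0.02 = 49.
Need 1.4ⁿ ≥ 49 ÷ (28/1655) = 2896.25.
1.4²³ ≈2295.86 falls short of 2896.25 but 1.4²⁴ ≈3214.2 reaches it, so n = 24.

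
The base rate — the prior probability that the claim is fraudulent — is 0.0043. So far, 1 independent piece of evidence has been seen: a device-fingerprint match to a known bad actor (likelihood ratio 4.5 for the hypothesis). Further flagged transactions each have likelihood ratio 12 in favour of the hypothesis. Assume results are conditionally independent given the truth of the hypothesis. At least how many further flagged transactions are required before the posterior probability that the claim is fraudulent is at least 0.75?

3

Prior odds = 0.0043/0.9957 = 43/9957.
Bayes factor of the evidence already in hand = 4.5.
Odds after that evidence = (43/9957) × 4.5 = 129/6638.
Target odds = 0.75/0.25 = 3.
Need 12ⁿ ≥ 3 ÷ (129/6638) = 6638/43.
12² = 144 falls short of 6638/43 but 12³ = 1728 reaches it, so n = 3.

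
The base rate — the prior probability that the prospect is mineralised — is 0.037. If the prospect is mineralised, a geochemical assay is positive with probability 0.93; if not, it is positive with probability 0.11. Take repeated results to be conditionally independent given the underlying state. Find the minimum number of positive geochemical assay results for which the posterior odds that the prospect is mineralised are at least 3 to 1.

3

Prior odds = 0.037/0.963 = 37/963.
Likelihood ratio of a positive = 0.93/0.11 = 93/11.
Target odds = 3.
Require (93/11)ⁿ ≥ 3 ÷ (37/963) = 2889/37.
(93/11)² = 8649/121 falls short of 2889/37 but (93/11)³ = 804357/1331 reaches it, so n = 3.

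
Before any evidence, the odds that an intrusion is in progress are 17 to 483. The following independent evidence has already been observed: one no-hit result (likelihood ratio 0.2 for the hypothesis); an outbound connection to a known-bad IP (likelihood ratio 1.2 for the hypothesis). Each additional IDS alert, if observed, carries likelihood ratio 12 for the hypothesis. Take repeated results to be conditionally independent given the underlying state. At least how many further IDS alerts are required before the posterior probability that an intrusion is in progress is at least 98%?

4

Prior odds = 17/483.
Combined Bayes factor of the evidence already in hand = 0.2 × 1.2 = 0.24.
Odds after that evidence = (17/483) × 0.24 = 34/4025.
Target odds = 0.98/0.02 = 49.
Need 12ⁿ ≥ 49 ÷ (34/4025) = 197225/34.
12³ = 1728 falls short of 197225/34 but 12⁴ = 20736 reaches it, so n = 4.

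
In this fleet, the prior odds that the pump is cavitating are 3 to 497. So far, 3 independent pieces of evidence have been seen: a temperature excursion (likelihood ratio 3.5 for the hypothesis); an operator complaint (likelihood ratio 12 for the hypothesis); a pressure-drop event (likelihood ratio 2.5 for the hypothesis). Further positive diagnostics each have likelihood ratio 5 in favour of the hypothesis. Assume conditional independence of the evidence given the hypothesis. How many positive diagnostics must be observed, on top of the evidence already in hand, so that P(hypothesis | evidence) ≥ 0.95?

3

Prior odds = 3/497.
Combined Bayes factor of the evidence already in hand = 3.5 × 12 × 2.5 = 105.
Odds after that evidence = (3/497) × 105 = 45/71.
Target odds = 0.95/0.05 = 19.
Need 5ⁿ ≥ 19 ÷ (45/71) = 1349/45.
5² = 25 falls short of 1349/45 but 5³ = 125 reaches it, so n = 3.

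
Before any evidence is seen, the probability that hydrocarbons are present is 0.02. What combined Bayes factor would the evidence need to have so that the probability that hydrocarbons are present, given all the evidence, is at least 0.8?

Prior odds = 0.02/0.98 = 1/49.
Target odds = 0.8/0.2 = 4.
Required Bayes factor = 4 ÷ (1/49) = 196.

196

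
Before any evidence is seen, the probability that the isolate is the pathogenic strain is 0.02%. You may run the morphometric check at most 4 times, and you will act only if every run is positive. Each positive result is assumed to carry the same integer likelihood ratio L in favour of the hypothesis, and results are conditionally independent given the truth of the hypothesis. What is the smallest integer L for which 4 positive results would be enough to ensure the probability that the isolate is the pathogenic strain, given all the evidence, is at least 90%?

15

Prior odds = 0.0002/0.9998 = 1/4999.
Target odds = 0.9/0.1 = 9.
Need L⁴ ≥ 9 ÷ (1/4999) = 44991.
14⁴ = 38416 < 44991 ≤ 50625 = 15⁴, so L = 15.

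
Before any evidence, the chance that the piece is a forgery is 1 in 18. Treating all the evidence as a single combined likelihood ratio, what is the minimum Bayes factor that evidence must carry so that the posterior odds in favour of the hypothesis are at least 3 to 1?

51

Prior odds = (1/18)/(17/18) = 1/17.
Target odds = 3.
Required Bayes factor = 3 ÷ (1/17) = 51.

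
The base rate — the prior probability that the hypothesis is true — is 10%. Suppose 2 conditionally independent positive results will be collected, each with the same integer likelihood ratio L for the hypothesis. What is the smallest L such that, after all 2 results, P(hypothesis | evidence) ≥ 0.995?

Prior odds = 0.1/0.9 = 1/9.
Target odds = 0.995/0.005 = 199.
Need L² ≥ 199 ÷ (1/9) = 1791.
42² = 1764 < 1791 ≤ 1849 = 43², so L = 43.

43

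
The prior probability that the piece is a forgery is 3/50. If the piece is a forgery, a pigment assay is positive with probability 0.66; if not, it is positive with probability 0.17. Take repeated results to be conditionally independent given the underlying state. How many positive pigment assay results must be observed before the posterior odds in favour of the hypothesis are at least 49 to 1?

5

Prior odds = 0.06/0.94 = 3/47.
Likelihood ratio of a positive = 0.66/0.17 = 66/17.
Target odds = 49.
Need (3/47) × (66/17)ⁿ ≥ 49, i.e. (66/17)ⁿ ≥ 2303/3.
(66/17)⁴ = 18974736/83521 falls short of 2303/3 but (66/17)⁵ ≈882.013 reaches it, so n = 5.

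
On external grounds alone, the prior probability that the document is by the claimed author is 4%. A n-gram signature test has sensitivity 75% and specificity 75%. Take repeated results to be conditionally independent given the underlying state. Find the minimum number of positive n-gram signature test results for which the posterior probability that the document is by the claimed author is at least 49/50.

Prior odds = 0.04/0.96 = 1/24.
False-positive rate = 1 − 0.75 = 0.25; likelihood ratio of a positive = 0.75/0.25 = 3.
Target odds: 0.98 ÷ 0.02 = 49.
Require 3ⁿ ≥ 49 ÷ (1/24) = 1176.
3⁶ = 729 falls short of 1176 but 3⁷ = 2187 reaches it, so n = 7.

7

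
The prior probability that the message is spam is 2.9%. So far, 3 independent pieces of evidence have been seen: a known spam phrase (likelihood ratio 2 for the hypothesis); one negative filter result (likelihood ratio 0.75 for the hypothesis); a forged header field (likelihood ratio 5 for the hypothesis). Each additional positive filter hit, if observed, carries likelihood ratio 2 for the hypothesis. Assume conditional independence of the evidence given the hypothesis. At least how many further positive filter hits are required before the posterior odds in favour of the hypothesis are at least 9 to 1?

6

Prior odds = 0.029/0.971 = 29/971.
Combined Bayes factor of the evidence already in hand = 2 × 0.75 × 5 = 7.5.
Odds after that evidence = (29/971) × 7.5 = 435/1942.
Target odds = 9.
Need 2ⁿ ≥ 9 ÷ (435/1942) = 5826/145.
2⁵ = 32 falls short of 5826/145 but 2⁶ = 64 reaches it, so n = 6.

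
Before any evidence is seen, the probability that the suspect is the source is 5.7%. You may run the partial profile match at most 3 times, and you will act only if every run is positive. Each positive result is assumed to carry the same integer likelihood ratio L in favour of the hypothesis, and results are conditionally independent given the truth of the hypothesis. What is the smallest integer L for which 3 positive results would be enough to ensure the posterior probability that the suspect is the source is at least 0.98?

Prior odds = 0.057/0.943 = 57/943.
Target odds = 0.98/0.02 = 49.
Need L³ ≥ 49 ÷ (57/943) = 46207/57.
9³ = 729 < 46207/57 ≤ 1000 = 10³, so L = 10.

10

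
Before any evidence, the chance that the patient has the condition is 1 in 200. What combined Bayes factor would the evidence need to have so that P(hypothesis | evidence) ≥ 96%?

Prior odds = 0.005/0.995 = 1/199.
Target odds = 0.96/0.04 = 24.
Required Bayes factor = 24 ÷ (1/199) = 4776.

4776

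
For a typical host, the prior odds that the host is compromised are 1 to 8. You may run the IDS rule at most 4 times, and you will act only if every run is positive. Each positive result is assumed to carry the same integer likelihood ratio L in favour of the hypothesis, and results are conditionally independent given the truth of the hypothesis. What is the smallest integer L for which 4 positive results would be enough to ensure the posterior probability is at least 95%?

4

Prior odds = 0.125.
Target odds = 0.95/0.05 = 19.
Need L⁴ ≥ 19 ÷ 0.125 = 152.
3⁴ = 81 < 152 ≤ 256 = 4⁴, so L = 4.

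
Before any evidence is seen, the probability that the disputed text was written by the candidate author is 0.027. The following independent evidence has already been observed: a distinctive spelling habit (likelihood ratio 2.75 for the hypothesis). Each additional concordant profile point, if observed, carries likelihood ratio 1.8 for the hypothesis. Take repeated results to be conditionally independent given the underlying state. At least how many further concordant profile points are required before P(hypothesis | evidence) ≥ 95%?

10

Prior odds = 0.027/0.973 = 27/973.
Bayes factor of the evidence already in hand = 2.75.
Odds after that evidence = (27/973) × 2.75 = 297/3892.
Target odds = 0.95/0.05 = 19.
Need 1.8ⁿ ≥ 19 ÷ (297/3892) = 73948/297.
1.8⁹ = 387420489/1953125 falls short of 73948/297 but 1.8¹⁰ ≈357.047 reaches it, so n = 10.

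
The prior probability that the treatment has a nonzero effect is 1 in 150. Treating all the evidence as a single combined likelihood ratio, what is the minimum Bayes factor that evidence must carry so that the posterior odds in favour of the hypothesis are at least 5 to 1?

Prior odds = (1/150)/(149/150) = 1/149.
Target odds = 5.
Required Bayes factor = 5 ÷ (1/149) = 745.

745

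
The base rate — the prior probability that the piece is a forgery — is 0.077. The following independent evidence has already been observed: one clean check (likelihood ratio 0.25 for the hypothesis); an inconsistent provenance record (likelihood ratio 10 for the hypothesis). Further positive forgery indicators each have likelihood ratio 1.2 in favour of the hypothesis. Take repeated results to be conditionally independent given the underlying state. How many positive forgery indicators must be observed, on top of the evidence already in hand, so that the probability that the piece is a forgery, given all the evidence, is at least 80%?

Prior odds = 0.077/0.923 = 77/923.
Combined Bayes factor of the evidence already in hand = 0.25 × 10 = 2.5.
Odds after that evidence = (77/923) × 2.5 = 385/1846.
Target odds = 0.8/0.2 = 4.
Need 1.2ⁿ ≥ 4 ÷ (385/1846) = 7384/385.
1.2¹⁶ ≈18.4884 falls short of 7384/385 but 1.2¹⁷ ≈22.1861 reaches it, so n = 17.

17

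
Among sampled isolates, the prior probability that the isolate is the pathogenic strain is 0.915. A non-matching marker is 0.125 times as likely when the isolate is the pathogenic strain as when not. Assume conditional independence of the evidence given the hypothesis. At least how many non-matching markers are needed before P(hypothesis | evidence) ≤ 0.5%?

4

Prior odds = 0.915/0.085 = 183/17.
Likelihood ratio per non-matching marker = 0.125.
Target posterior odds = 0.005/0.995 = 1/199.
Require 0.125ⁿ ≤ 1/199 ÷ (183/17) = 17/36417.
0.125³ = 0.001953125 is still above 17/36417 but 0.125⁴ = 1/4096 is at or below it, so n = 4.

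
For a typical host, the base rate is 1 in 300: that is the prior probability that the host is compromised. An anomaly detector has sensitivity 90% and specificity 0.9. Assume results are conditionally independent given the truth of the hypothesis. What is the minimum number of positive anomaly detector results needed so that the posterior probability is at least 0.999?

6

Prior odds: (1/300) ÷ (299/300) = 1/299.
False-positive rate = 1 − 0.9 = 0.1; likelihood ratio of a positive = 0.9/0.1 = 9.
Target odds: 0.999 ÷ 0.001 = 999.
Require 9ⁿ ≥ 999 ÷ (1/299) = 298701.
9⁵ = 59049 falls short of 298701 but 9⁶ = 531441 reaches it, so n = 6.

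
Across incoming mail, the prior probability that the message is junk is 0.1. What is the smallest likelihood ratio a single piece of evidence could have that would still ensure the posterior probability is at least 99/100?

Prior odds = 0.1/0.9 = 1/9.
Target odds = 0.99/0.01 = 99.
Required Bayes factor = 99 ÷ (1/9) = 891.

891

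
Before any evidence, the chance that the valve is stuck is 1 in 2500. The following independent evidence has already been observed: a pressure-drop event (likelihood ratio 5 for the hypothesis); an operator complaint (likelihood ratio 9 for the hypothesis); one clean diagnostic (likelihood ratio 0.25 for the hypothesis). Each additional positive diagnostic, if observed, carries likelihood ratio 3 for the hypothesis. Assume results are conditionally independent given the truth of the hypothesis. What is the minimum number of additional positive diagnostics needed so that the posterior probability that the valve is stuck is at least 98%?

9

Prior odds = 0.0004/0.9996 = 1/2499.
Combined Bayes factor of the evidence already in hand = 5 × 9 × 0.25 = 11.25.
Odds after that evidence = (1/2499) × 11.25 = 15/3332.
Target odds = 0.98/0.02 = 49.
Need 3ⁿ ≥ 49 ÷ (15/3332) = 163268/15.
3⁸ = 6561 falls short of 163268/15 but 3⁹ = 19683 reaches it, so n = 9.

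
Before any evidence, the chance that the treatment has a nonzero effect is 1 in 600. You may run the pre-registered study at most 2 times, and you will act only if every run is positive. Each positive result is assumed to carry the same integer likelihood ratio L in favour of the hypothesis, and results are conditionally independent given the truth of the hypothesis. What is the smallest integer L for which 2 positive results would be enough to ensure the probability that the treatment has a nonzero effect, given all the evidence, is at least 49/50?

Prior odds = (1/600)/(599/600) = 1/599.
Target odds = 0.98/0.02 = 49.
Need L² ≥ 49 ÷ (1/599) = 29351.
171² = 29241 < 29351 ≤ 29584 = 172², so L = 172.

172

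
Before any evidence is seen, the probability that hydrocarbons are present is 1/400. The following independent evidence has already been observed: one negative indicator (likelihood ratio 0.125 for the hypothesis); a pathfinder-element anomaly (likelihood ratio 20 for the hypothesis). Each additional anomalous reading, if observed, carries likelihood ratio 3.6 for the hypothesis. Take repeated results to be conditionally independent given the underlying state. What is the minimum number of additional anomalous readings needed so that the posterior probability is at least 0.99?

8

Prior odds = 0.0025/0.9975 = 1/399.
Combined Bayes factor of the evidence already in hand = 0.125 × 20 = 2.5.
Odds after that evidence = (1/399) × 2.5 = 5/798.
Target odds = 0.99/0.01 = 99.
Need 3.6ⁿ ≥ 99 ÷ (5/798) = 15800.4.
3.6⁷ = 612220032/78125 falls short of 15800.4 but 3.6⁸ ≈28211.1 reaches it, so n = 8.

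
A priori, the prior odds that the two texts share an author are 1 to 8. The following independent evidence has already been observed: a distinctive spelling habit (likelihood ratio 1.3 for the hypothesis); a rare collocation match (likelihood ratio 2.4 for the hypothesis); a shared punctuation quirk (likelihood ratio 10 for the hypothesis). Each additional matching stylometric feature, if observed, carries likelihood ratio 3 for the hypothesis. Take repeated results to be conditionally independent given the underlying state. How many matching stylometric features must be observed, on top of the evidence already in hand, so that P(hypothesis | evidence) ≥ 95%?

2

Prior odds = 0.125.
Combined Bayes factor of the evidence already in hand = 1.3 × 2.4 × 10 = 31.2.
Odds after that evidence = 0.125 × 31.2 = 3.9.
Target odds = 0.95/0.05 = 19.
Need 3ⁿ ≥ 19 ÷ 3.9 = 190/39.
3¹ = 3 falls short of 190/39 but 3² = 9 reaches it, so n = 2.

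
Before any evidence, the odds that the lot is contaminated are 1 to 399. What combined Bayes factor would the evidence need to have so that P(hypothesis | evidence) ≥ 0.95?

Prior odds = 1/399.
Target odds = 0.95/0.05 = 19.
Required Bayes factor = 19 ÷ (1/399) = 7581.

7581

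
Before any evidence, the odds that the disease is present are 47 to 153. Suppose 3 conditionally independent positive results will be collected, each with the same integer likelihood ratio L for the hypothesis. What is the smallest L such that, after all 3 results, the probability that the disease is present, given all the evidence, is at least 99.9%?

15

Prior odds = 47/153.
Target odds = 0.999/0.001 = 999.
Need L³ ≥ 999 ÷ (47/153) = 152847/47.
14³ = 2744 < 152847/47 ≤ 3375 = 15³, so L = 15.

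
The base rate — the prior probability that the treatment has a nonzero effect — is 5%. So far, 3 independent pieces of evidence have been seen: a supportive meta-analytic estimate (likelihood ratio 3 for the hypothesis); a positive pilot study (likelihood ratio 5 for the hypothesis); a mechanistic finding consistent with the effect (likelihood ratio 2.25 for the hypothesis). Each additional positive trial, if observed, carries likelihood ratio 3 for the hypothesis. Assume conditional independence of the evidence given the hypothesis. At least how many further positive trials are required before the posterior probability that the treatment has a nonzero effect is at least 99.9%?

6

Prior odds = 0.05/0.95 = 1/19.
Combined Bayes factor of the evidence already in hand = 3 × 5 × 2.25 = 33.75.
Odds after that evidence = (1/19) × 33.75 = 135/76.
Target odds = 0.999/0.001 = 999.
Need 3ⁿ ≥ 999 ÷ (135/76) = 562.4.
3⁵ = 243 falls short of 562.4 but 3⁶ = 729 reaches it, so n = 6.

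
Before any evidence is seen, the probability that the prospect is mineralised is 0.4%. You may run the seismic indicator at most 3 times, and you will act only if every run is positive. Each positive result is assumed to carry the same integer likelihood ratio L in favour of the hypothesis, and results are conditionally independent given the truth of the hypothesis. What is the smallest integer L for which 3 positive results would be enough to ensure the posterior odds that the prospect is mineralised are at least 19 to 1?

17

Prior odds = 0.004/0.996 = 1/249.
Target odds = 19.
Need L³ ≥ 19 ÷ (1/249) = 4731.
16³ = 4096 < 4731 ≤ 4913 = 17³, so L = 17.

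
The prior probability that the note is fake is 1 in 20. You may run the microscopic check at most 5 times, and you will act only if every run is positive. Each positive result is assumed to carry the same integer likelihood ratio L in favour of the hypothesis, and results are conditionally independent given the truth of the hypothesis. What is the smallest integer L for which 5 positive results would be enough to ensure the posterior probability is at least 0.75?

3

Prior odds = 0.05/0.95 = 1/19.
Target odds = 0.75/0.25 = 3.
Need L⁵ ≥ 3 ÷ (1/19) = 57.
2⁵ = 32 < 57 ≤ 243 = 3⁵, so L = 3.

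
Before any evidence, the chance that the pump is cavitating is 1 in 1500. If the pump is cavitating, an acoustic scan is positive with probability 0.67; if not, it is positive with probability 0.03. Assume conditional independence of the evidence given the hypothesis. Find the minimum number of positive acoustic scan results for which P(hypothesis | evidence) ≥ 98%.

Prior odds = (1/1500)/(1499/1500) = 1/1499.
Likelihood ratio of a positive = 0.67/0.03 = 67/3.
Target odds: 0.98 ÷ 0.02 = 49.
Need (1/1499) × (67/3)ⁿ ≥ 49, i.e. (67/3)ⁿ ≥ 73451.
(67/3)³ = 300763/27 falls short of 73451 but (67/3)⁴ = 20151121/81 reaches it, so n = 4.

4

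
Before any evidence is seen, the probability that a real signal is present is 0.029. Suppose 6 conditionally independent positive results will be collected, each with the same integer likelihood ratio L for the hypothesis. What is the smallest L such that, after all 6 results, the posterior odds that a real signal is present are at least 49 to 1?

4

Prior odds = 0.029/0.971 = 29/971.
Target odds = 49.
Need L⁶ ≥ 49 ÷ (29/971) = 47579/29.
3⁶ = 729 < 47579/29 ≤ 4096 = 4⁶, so L = 4.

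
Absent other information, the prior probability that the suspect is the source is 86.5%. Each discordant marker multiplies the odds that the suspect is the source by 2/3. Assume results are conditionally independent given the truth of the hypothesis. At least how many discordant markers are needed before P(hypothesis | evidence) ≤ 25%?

8

Prior odds: 0.865 ÷ 0.135 = 173/27.
Likelihood ratio per discordant marker = 2/3.
Target odds: 0.25 ÷ 0.75 = 1/3.
Require (2/3)ⁿ ≤ 1/3 ÷ (173/27) = 9/173.
(2/3)⁷ = 128/2187 is still above 9/173 but (2/3)⁸ = 256/6561 is at or below it, so n = 8.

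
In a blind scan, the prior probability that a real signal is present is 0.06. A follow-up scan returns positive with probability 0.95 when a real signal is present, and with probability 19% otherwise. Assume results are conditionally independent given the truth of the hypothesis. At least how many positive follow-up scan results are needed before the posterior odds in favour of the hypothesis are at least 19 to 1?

Prior odds = 0.06/0.94 = 3/47.
Likelihood ratio of a positive result = 0.95/0.19 = 5.
Target odds = 19.
Need (3/47) × 5ⁿ ≥ 19, i.e. 5ⁿ ≥ 893/3.
5³ = 125 falls short of 893/3 but 5⁴ = 625 reaches it, so n = 4.

4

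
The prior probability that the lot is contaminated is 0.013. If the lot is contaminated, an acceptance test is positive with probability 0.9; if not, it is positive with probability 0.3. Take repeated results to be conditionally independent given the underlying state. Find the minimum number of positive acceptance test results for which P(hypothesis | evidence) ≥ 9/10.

Prior odds: 0.013 ÷ 0.987 = 13/987.
Likelihood ratio of a positive = 0.9/0.3 = 3.
Target posterior odds = 0.9/0.1 = 9.
Need (13/987) × 3ⁿ ≥ 9, i.e. 3ⁿ ≥ 8883/13.
3⁵ = 243 falls short of 8883/13 but 3⁶ = 729 reaches it, so n = 6.

6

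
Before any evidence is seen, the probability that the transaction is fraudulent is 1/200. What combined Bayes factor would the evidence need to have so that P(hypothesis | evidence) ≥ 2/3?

398

Prior odds = 0.005/0.995 = 1/199.
Target odds = (2/3)/(1/3) = 2.
Required Bayes factor = 2 ÷ (1/199) = 398.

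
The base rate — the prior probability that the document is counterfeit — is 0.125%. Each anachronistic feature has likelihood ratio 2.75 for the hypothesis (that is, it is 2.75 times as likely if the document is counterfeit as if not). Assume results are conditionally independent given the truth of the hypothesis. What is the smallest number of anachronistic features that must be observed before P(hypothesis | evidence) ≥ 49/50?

11

Prior odds: 0.00125 ÷ 0.99875 = 1/799.
Likelihood ratio per anachronistic feature = 2.75.
Target odds: 0.98 ÷ 0.02 = 49.
Require 2.75ⁿ ≥ 49 ÷ (1/799) = 39151.
2.75¹⁰ ≈24735.9 falls short of 39151 but 2.75¹¹ ≈68023.6 reaches it, so n = 11.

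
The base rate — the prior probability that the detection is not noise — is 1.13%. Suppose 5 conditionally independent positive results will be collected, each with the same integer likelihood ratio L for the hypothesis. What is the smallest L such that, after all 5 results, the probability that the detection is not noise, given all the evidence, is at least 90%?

4

Prior odds = 0.0113/0.9887 = 113/9887.
Target odds = 0.9/0.1 = 9.
Need L⁵ ≥ 9 ÷ (113/9887) = 88983/113.
3⁵ = 243 < 88983/113 ≤ 1024 = 4⁵, so L = 4.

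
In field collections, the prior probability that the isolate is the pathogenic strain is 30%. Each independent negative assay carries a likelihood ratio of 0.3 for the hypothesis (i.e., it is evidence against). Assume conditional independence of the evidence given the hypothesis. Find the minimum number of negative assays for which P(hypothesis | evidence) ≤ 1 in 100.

Prior odds: 0.3 ÷ 0.7 = 3/7.
Likelihood ratio per negative assay = 0.3.
Target odds: 0.01 ÷ 0.99 = 1/99.
Require 0.3ⁿ ≤ 1/99 ÷ (3/7) = 7/297.
0.3³ = 0.027 is still above 7/297 but 0.3⁴ = 0.0081 is at or below it, so n = 4.

4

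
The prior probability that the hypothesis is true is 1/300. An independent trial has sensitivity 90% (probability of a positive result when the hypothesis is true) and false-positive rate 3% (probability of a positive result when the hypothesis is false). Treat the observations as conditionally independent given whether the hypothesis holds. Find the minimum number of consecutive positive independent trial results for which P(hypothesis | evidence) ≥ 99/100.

4

Prior odds: (1/300) ÷ (299/300) = 1/299.
Likelihood ratio of a positive result = 0.9/0.03 = 30.
Target posterior odds = 0.99/0.01 = 99.
Require 30ⁿ ≥ 99 ÷ (1/299) = 29601.
30³ = 27000 falls short of 29601 but 30⁴ = 810000 reaches it, so n = 4.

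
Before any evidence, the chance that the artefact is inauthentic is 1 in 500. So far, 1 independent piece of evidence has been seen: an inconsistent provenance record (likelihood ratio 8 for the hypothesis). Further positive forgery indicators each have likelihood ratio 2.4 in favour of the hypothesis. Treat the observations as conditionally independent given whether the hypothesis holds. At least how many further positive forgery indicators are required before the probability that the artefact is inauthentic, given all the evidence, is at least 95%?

9

Prior odds = 0.002/0.998 = 1/499.
Bayes factor of the evidence already in hand = 8.
Odds after that evidence = (1/499) × 8 = 8/499.
Target odds = 0.95/0.05 = 19.
Need 2.4ⁿ ≥ 19 ÷ (8/499) = 1185.125.
2.4⁸ = 429981696/390625 falls short of 1185.125 but 2.4⁹ ≈2641.81 reaches it, so n = 9.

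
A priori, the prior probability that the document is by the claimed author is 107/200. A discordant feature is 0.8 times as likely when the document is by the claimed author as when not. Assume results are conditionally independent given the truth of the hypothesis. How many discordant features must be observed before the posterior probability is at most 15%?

Prior odds = 0.535/0.465 = 107/93.
Likelihood ratio per discordant feature = 0.8.
Target posterior odds = 0.15/0.85 = 3/17.
Require 0.8ⁿ ≤ 3/17 ÷ (107/93) = 279/1819.
0.8⁸ = 65536/390625 is still above 279/1819 but 0.8⁹ = 262144/1953125 is at or below it, so n = 9.

9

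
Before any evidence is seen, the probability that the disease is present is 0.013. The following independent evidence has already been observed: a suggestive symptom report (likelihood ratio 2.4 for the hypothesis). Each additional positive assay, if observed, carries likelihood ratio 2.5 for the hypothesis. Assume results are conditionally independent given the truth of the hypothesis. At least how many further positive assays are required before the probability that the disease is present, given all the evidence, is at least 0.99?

9

Prior odds = 0.013/0.987 = 13/987.
Bayes factor of the evidence already in hand = 2.4.
Odds after that evidence = (13/987) × 2.4 = 52/1645.
Target odds = 0.99/0.01 = 99.
Need 2.5ⁿ ≥ 99 ÷ (52/1645) = 162855/52.
2.5⁸ = 390625/256 falls short of 162855/52 but 2.5⁹ = 1953125/512 reaches it, so n = 9.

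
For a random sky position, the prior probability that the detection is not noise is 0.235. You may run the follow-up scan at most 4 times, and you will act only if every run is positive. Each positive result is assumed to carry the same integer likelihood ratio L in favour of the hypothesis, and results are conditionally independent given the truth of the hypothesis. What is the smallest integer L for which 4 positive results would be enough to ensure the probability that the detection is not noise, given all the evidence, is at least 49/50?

4

Prior odds = 0.235/0.765 = 47/153.
Target odds = 0.98/0.02 = 49.
Need L⁴ ≥ 49 ÷ (47/153) = 7497/47.
3⁴ = 81 < 7497/47 ≤ 256 = 4⁴, so L = 4.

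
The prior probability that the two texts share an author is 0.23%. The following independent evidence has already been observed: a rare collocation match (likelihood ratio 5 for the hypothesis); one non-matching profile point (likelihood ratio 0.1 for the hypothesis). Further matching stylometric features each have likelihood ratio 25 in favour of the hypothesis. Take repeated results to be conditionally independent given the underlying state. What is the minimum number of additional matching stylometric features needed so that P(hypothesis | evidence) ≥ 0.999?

Prior odds = 0.0023/0.9977 = 23/9977.
Combined Bayes factor of the evidence already in hand = 5 × 0.1 = 0.5.
Odds after that evidence = (23/9977) × 0.5 = 23/19954.
Target odds = 0.999/0.001 = 999.
Need 25ⁿ ≥ 999 ÷ (23/19954) = 19934046/23.
25⁴ = 390625 falls short of 19934046/23 but 25⁵ = 9765625 reaches it, so n = 5.

5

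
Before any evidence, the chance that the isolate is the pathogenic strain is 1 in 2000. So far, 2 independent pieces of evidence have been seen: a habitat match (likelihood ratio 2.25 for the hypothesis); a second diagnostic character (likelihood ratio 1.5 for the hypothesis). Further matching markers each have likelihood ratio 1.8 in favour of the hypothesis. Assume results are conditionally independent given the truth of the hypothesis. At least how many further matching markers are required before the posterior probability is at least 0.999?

Prior odds = 0.0005/0.9995 = 1/1999.
Combined Bayes factor of the evidence already in hand = 2.25 × 1.5 = 3.375.
Odds after that evidence = (1/1999) × 3.375 = 27/15992.
Target odds = 0.999/0.001 = 999.
Need 1.8ⁿ ≥ 999 ÷ (27/15992) = 591704.
1.8²² ≈413043 falls short of 591704 but 1.8²³ ≈743477 reaches it, so n = 23.

23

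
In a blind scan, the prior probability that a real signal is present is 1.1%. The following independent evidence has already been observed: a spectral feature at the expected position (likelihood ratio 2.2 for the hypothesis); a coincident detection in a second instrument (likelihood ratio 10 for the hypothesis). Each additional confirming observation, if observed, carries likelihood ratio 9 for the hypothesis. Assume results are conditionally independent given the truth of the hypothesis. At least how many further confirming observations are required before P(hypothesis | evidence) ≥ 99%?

Prior odds = 0.011/0.989 = 11/989.
Combined Bayes factor of the evidence already in hand = 2.2 × 10 = 22.
Odds after that evidence = (11/989) × 22 = 242/989.
Target odds = 0.99/0.01 = 99.
Need 9ⁿ ≥ 99 ÷ (242/989) = 8901/22.
9² = 81 falls short of 8901/22 but 9³ = 729 reaches it, so n = 3.

3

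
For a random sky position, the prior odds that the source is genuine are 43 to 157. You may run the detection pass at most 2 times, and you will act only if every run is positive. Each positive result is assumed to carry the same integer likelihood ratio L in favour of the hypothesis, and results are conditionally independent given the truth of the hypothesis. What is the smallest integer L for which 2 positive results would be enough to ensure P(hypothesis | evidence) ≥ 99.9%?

Prior odds = 43/157.
Target odds = 0.999/0.001 = 999.
Need L² ≥ 999 ÷ (43/157) = 156843/43.
60² = 3600 < 156843/43 ≤ 3721 = 61², so L = 61.

61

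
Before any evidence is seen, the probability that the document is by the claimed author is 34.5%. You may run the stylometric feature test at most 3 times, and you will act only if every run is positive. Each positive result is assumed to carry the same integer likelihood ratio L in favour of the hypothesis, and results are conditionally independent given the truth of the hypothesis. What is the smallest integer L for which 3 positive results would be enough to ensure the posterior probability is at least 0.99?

Prior odds = 0.345/0.655 = 69/131.
Target odds = 0.99/0.01 = 99.
Need L³ ≥ 99 ÷ (69/131) = 4323/23.
5³ = 125 < 4323/23 ≤ 216 = 6³, so L = 6.

6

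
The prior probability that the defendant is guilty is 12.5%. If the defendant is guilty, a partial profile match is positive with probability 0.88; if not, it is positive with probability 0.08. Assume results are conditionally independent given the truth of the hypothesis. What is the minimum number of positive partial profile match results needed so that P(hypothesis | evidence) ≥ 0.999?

Prior odds: 0.125 ÷ 0.875 = 1/7.
Likelihood ratio of a positive = 0.88/0.08 = 11.
Target posterior odds = 0.999/0.001 = 999.
Need (1/7) × 11ⁿ ≥ 999, i.e. 11ⁿ ≥ 6993.
11³ = 1331 falls short of 6993 but 11⁴ = 14641 reaches it, so n = 4.

4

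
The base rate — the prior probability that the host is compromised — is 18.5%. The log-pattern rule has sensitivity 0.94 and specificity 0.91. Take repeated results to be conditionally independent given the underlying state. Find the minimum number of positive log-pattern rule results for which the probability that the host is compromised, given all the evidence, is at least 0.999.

4

Prior odds = 0.185/0.815 = 37/163.
False-positive rate = 1 − 0.91 = 0.09; likelihood ratio of a positive = 0.94/0.09 = 94/9.
Target posterior odds = 0.999/0.001 = 999.
Require (94/9)ⁿ ≥ 999 ÷ (37/163) = 4401.
(94/9)³ = 830584/729 falls short of 4401 but (94/9)⁴ = 78074896/6561 reaches it, so n = 4.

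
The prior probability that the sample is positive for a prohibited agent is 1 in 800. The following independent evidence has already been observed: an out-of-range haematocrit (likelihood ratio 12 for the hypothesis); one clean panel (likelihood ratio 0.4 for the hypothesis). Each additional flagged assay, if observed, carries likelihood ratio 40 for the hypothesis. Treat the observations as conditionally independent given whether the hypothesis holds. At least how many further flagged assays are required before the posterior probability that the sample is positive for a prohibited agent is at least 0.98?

Prior odds = 0.00125/0.99875 = 1/799.
Combined Bayes factor of the evidence already in hand = 12 × 0.4 = 4.8.
Odds after that evidence = (1/799) × 4.8 = 24/3995.
Target odds = 0.98/0.02 = 49.
Need 40ⁿ ≥ 49 ÷ (24/3995) = 195755/24.
40² = 1600 falls short of 195755/24 but 40³ = 64000 reaches it, so n = 3.

3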